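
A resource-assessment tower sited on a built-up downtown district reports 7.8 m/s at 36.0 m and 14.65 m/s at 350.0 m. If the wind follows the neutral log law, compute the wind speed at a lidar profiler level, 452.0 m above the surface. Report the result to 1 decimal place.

Log law: V ∝ ln(z/z₀). From the pair, with r = V₁/V₂ = 0.53242,
ln z₀ = (ln z₁ − r·ln z₂)/(1 − r) = (3.5835 − 0.53242×5.8579)/0.46758 = 0.9937 → z₀ = 2.701 m
V₃ = V₁ · ln(z₃/z₀)/ln(z₁/z₀) = 7.8 × 5.1200/2.5898 = 15.4203 m/s

15.4 m/s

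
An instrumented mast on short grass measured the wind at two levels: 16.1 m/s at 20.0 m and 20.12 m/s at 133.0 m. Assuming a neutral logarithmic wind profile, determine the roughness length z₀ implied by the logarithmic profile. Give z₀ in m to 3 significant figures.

Log law: V(z) ∝ ln(z/z₀). With r = V₁/V₂ = 16.1/20.12 = 0.80020,
r · ln(z₂/z₀) = ln(z₁/z₀) ⇒ ln z₀ = (ln z₁ − r·ln z₂)/(1 − r)
ln z₀ = (2.99573 − 0.80020×4.89035) / 0.19980 = -4.5922
z₀ = exp(-4.5922) = 0.01013 m

z₀ ≈ 0.0101 m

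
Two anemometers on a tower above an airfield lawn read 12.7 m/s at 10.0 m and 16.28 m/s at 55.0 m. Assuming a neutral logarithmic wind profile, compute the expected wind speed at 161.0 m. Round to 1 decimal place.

18.5 m/s

Log law: V ∝ ln(z/z₀). From the pair, with r = V₁/V₂ = 0.78010,
ln z₀ = (ln z₁ − r·ln z₂)/(1 − r) = (2.3026 − 0.78010×4.0073)/0.21990 = -3.7450 → z₀ = 0.02364 m
V₃ = V₁ · ln(z₃/z₀)/ln(z₁/z₀) = 12.7 × 8.8264/6.0476 = 18.5356 m/s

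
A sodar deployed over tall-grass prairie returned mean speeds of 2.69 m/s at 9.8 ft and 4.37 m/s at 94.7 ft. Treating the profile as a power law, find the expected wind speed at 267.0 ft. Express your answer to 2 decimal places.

5.45 m/s

First find α: α = ln(V₂/V₁)/ln(z₂/z₁) = ln(4.37/2.69)/ln(94.7/9.8) = 0.48522/2.26833 = 0.2139
Extrapolate from 94.7 ft to 267.0 ft: V₃ = 4.37 × (267.0/94.7)^0.2139 = 4.37 × 1.2482 = 5.4548 m/s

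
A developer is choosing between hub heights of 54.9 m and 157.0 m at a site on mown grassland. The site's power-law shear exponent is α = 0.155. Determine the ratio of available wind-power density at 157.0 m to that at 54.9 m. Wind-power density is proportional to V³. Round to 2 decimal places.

1.63

Speed ratio: V_B/V_A = (z_B/z_A)^α = (157.0/54.9)^0.155 = (2.8597)^0.155 = 1.17688
Power-density ratio: P_B/P_A = (V_B/V_A)³ = (1.17688)³ = 1.63002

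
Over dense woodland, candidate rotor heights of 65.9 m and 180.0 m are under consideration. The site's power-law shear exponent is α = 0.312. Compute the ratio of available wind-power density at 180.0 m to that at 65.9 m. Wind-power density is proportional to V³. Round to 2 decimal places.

Speed ratio: V_B/V_A = (z_B/z_A)^α = (180.0/65.9)^0.312 = (2.7314)^0.312 = 1.36821
Power-density ratio: P_B/P_A = (V_B/V_A)³ = (1.36821)³ = 2.56129

2.56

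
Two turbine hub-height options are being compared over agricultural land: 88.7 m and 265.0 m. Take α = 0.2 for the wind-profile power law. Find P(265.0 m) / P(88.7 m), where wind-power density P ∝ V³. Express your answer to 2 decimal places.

1.93

Speed ratio: V_B/V_A = (z_B/z_A)^α = (265.0/88.7)^0.2 = (2.9876)^0.2 = 1.24470
Power-density ratio: P_B/P_A = (V_B/V_A)³ = (1.24470)³ = 1.92838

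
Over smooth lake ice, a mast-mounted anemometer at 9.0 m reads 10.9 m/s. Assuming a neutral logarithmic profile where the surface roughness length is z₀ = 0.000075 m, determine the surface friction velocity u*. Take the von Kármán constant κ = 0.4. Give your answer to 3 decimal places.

Log law: V(z) = (u*/κ) · ln(z/z₀) ⇒ u* = κ · V / ln(z/z₀)
u* = 0.4 × 10.9 / ln(9.0/0.000075) = 0.4 × 10.9 / 11.6952
   = 4.3600 / 11.6952 = 0.3728 m/s

u* ≈ 0.373 m/s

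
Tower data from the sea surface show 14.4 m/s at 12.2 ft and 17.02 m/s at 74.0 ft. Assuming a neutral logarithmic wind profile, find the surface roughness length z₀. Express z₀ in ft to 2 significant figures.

z₀ ≈ 0.00061 ft

Log law: V(z) ∝ ln(z/z₀). With r = V₁/V₂ = 14.4/17.02 = 0.84606,
r · ln(z₂/z₀) = ln(z₁/z₀) ⇒ ln z₀ = (ln z₁ − r·ln z₂)/(1 − r)
ln z₀ = (2.50144 − 0.84606×4.30407) / 0.15394 = -7.4061
z₀ = exp(-7.4061) = 0.0006075 ft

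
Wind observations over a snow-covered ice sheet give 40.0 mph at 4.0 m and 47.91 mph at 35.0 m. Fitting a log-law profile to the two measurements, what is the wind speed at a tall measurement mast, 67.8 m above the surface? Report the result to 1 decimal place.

Log law: V ∝ ln(z/z₀). From the pair, with r = V₁/V₂ = 0.83490,
ln z₀ = (ln z₁ − r·ln z₂)/(1 − r) = (1.3863 − 0.83490×3.5553)/0.16510 = -9.5824 → z₀ = 0.00006893 m
V₃ = V₁ · ln(z₃/z₀)/ln(z₁/z₀) = 40.0 × 13.7989/10.9687 = 50.3213 mph

50.3 mph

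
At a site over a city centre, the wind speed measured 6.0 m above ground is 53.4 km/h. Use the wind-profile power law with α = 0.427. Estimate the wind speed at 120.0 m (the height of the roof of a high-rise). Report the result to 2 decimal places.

Power-law profile: V₂ = V₁ · (z₂/z₁)^α
V₂ = 53.4 × (120.0/6.0)^0.427 = 53.4 × (20.0000)^0.427
    = 53.4 × 3.5937 = 191.9027 km/h

191.90 km/h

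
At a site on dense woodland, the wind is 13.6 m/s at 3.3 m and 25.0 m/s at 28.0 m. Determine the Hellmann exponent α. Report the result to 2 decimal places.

α ≈ 0.28

Power law: V₂/V₁ = (z₂/z₁)^α ⇒ α = ln(V₂/V₁) / ln(z₂/z₁)
α = ln(25.0/13.6) / ln(28.0/3.3) = ln(1.8382) / ln(8.4848)
  = 0.60881 / 2.13828 = 0.28472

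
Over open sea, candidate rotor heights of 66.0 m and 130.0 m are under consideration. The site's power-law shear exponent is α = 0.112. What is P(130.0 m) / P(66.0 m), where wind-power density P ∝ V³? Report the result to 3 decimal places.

Speed ratio: V_B/V_A = (z_B/z_A)^α = (130.0/66.0)^0.112 = (1.9697)^0.112 = 1.07888
Power-density ratio: P_B/P_A = (V_B/V_A)³ = (1.07888)³ = 1.25579

1.256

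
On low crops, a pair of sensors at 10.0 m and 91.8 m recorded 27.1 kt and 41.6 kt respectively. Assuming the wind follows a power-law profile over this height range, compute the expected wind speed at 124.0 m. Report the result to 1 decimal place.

44.1 kt

First find α: α = ln(V₂/V₁)/ln(z₂/z₁) = ln(41.6/27.1)/ln(91.8/10.0) = 0.42857/2.21703 = 0.1933
Extrapolate from 91.8 m to 124.0 m: V₃ = 41.6 × (124.0/91.8)^0.1933 = 41.6 × 1.0598 = 44.0895 kt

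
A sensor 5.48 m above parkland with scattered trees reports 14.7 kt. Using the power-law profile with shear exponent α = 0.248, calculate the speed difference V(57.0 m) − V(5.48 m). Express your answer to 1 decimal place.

11.6 kt

Power law: V₂ = V₁ · (z₂/z₁)^α = 14.7 × (10.4015)^0.248 = 26.2758 kt
ΔV = 26.2758 − 14.7 = 11.5758 kt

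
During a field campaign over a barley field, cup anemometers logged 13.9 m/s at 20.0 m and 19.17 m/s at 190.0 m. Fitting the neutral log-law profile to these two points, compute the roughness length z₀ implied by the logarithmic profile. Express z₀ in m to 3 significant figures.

z₀ ≈ 0.0527 m

Log law: V(z) ∝ ln(z/z₀). With r = V₁/V₂ = 13.9/19.17 = 0.72509,
r · ln(z₂/z₀) = ln(z₁/z₀) ⇒ ln z₀ = (ln z₁ − r·ln z₂)/(1 − r)
ln z₀ = (2.99573 − 0.72509×5.24702) / 0.27491 = -2.9422
z₀ = exp(-2.9422) = 0.05275 m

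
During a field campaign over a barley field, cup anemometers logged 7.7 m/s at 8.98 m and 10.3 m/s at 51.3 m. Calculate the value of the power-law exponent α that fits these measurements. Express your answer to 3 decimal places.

Power law: V₂/V₁ = (z₂/z₁)^α ⇒ α = ln(V₂/V₁) / ln(z₂/z₁)
α = ln(10.3/7.7) / ln(51.3/8.98) = ln(1.3377) / ln(5.7127)
  = 0.29092 / 1.74269 = 0.16694

α ≈ 0.167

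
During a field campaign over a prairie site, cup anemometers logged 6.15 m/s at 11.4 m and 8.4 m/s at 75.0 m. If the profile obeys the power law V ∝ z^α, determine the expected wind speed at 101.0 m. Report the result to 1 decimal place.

8.8 m/s

First find α: α = ln(V₂/V₁)/ln(z₂/z₁) = ln(8.4/6.15)/ln(75.0/11.4) = 0.31178/1.88387 = 0.1655
Extrapolate from 75.0 m to 101.0 m: V₃ = 8.4 × (101.0/75.0)^0.1655 = 8.4 × 1.0505 = 8.8241 m/s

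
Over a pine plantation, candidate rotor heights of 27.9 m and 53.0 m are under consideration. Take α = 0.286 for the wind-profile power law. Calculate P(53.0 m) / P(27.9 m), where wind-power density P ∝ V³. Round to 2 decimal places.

Speed ratio: V_B/V_A = (z_B/z_A)^α = (53.0/27.9)^0.286 = (1.8996)^0.286 = 1.20143
Power-density ratio: P_B/P_A = (V_B/V_A)³ = (1.20143)³ = 1.73420

1.73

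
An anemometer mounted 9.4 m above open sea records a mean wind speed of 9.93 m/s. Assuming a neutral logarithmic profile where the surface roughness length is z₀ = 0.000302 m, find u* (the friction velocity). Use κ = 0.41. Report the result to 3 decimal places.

Log law: V(z) = (u*/κ) · ln(z/z₀) ⇒ u* = κ · V / ln(z/z₀)
u* = 0.41 × 9.93 / ln(9.4/0.000302) = 0.41 × 9.93 / 10.3458
   = 4.0713 / 10.3458 = 0.3935 m/s

u* ≈ 0.394 m/s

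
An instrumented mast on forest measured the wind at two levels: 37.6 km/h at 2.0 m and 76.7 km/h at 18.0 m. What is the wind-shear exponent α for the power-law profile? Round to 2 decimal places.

Power law: V₂/V₁ = (z₂/z₁)^α ⇒ α = ln(V₂/V₁) / ln(z₂/z₁)
α = ln(76.7/37.6) / ln(18.0/2.0) = ln(2.0399) / ln(9.0000)
  = 0.71290 / 2.19722 = 0.32445

α ≈ 0.32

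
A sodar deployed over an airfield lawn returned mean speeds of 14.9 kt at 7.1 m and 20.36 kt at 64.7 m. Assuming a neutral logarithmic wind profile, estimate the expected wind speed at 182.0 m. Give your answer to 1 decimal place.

Log law: V ∝ ln(z/z₀). From the pair, with r = V₁/V₂ = 0.73183,
ln z₀ = (ln z₁ − r·ln z₂)/(1 − r) = (1.9601 − 0.73183×4.1698)/0.26817 = -4.0699 → z₀ = 0.01708 m
V₃ = V₁ · ln(z₃/z₀)/ln(z₁/z₀) = 14.9 × 9.2740/6.0300 = 22.9156 kt

22.9 kt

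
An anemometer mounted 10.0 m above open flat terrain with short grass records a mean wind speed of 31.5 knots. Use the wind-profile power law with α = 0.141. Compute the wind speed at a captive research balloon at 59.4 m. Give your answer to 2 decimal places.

Power-law profile: V₂ = V₁ · (z₂/z₁)^α
V₂ = 31.5 × (59.4/10.0)^0.141 = 31.5 × (5.9400)^0.141
    = 31.5 × 1.2856 = 40.4962 knots

40.50 knots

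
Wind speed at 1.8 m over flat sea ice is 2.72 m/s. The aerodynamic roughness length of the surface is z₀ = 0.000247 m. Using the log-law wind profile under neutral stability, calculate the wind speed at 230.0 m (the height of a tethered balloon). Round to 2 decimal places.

Log law: V(z) ∝ ln(z/z₀), so V₂/V₁ = ln(z₂/z₀) / ln(z₁/z₀).
ln(230.0/0.000247) = 13.7442, ln(1.8/0.000247) = 8.8939
V₂ = 2.72 × 13.7442/8.8939 = 2.72 × 1.5453 = 4.2034 m/s

4.20 m/s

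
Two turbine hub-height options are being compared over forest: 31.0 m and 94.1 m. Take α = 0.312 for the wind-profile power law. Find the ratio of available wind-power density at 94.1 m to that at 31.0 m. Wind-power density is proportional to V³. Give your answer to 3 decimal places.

Speed ratio: V_B/V_A = (z_B/z_A)^α = (94.1/31.0)^0.312 = (3.0355)^0.312 = 1.41402
Power-density ratio: P_B/P_A = (V_B/V_A)³ = (1.41402)³ = 2.82726

2.827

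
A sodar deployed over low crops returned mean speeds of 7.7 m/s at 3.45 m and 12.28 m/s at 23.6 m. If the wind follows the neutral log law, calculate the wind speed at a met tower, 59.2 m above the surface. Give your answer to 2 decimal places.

Log law: V ∝ ln(z/z₀). From the pair, with r = V₁/V₂ = 0.62704,
ln z₀ = (ln z₁ − r·ln z₂)/(1 − r) = (1.2384 − 0.62704×3.1612)/0.37296 = -1.9944 → z₀ = 0.1361 m
V₃ = V₁ · ln(z₃/z₀)/ln(z₁/z₀) = 7.7 × 6.0753/3.2328 = 14.4705 m/s

14.47 m/s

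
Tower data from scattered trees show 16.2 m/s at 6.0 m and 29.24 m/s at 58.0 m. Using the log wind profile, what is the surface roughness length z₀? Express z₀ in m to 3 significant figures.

Log law: V(z) ∝ ln(z/z₀). With r = V₁/V₂ = 16.2/29.24 = 0.55404,
r · ln(z₂/z₀) = ln(z₁/z₀) ⇒ ln z₀ = (ln z₁ − r·ln z₂)/(1 − r)
ln z₀ = (1.79176 − 0.55404×4.06044) / 0.44596 = -1.0267
z₀ = exp(-1.0267) = 0.3582 m

z₀ ≈ 0.358 m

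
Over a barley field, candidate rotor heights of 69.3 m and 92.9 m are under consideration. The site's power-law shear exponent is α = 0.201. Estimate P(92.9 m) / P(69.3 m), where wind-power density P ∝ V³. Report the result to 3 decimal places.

Speed ratio: V_B/V_A = (z_B/z_A)^α = (92.9/69.3)^0.201 = (1.3405)^0.201 = 1.06068
Power-density ratio: P_B/P_A = (V_B/V_A)³ = (1.06068)³ = 1.19330

1.193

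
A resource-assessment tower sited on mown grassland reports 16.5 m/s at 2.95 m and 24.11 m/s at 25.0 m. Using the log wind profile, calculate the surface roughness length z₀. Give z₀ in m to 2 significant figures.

z₀ ≈ 0.029 m

Log law: V(z) ∝ ln(z/z₀). With r = V₁/V₂ = 16.5/24.11 = 0.68436,
r · ln(z₂/z₀) = ln(z₁/z₀) ⇒ ln z₀ = (ln z₁ − r·ln z₂)/(1 − r)
ln z₀ = (1.08181 − 0.68436×3.21888) / 0.31564 = -3.5518
z₀ = exp(-3.5518) = 0.02867 m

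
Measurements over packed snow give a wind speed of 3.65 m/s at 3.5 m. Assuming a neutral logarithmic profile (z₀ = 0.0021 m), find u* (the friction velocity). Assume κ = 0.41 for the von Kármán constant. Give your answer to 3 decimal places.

Log law: V(z) = (u*/κ) · ln(z/z₀) ⇒ u* = κ · V / ln(z/z₀)
u* = 0.41 × 3.65 / ln(3.5/0.0021) = 0.41 × 3.65 / 7.4186
   = 1.4965 / 7.4186 = 0.2017 m/s

u* ≈ 0.202 m/s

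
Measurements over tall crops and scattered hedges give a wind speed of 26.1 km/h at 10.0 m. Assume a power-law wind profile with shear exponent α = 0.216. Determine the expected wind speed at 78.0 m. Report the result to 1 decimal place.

40.7 km/h

Power-law profile: V₂ = V₁ · (z₂/z₁)^α
V₂ = 26.1 × (78.0/10.0)^0.216 = 26.1 × (7.8000)^0.216
    = 26.1 × 1.5584 = 40.6755 km/h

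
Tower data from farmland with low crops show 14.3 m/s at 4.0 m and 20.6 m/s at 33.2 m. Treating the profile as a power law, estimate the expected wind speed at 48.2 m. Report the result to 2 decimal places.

First find α: α = ln(V₂/V₁)/ln(z₂/z₁) = ln(20.6/14.3)/ln(33.2/4.0) = 0.36503/2.11626 = 0.1725
Extrapolate from 33.2 m to 48.2 m: V₃ = 20.6 × (48.2/33.2)^0.1725 = 20.6 × 1.0664 = 21.9682 m/s

21.97 m/s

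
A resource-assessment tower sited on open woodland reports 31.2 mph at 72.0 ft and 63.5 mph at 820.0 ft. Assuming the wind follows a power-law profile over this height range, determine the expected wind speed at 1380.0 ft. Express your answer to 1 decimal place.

First find α: α = ln(V₂/V₁)/ln(z₂/z₁) = ln(63.5/31.2)/ln(820.0/72.0) = 0.71062/2.43264 = 0.2921
Extrapolate from 820.0 ft to 1380.0 ft: V₃ = 63.5 × (1380.0/820.0)^0.2921 = 63.5 × 1.1642 = 73.9285 mph

73.9 mph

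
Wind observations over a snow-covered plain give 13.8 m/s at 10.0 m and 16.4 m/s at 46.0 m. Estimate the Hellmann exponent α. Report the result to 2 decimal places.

α ≈ 0.11

Power law: V₂/V₁ = (z₂/z₁)^α ⇒ α = ln(V₂/V₁) / ln(z₂/z₁)
α = ln(16.4/13.8) / ln(46.0/10.0) = ln(1.1884) / ln(4.6000)
  = 0.17261 / 1.52606 = 0.11311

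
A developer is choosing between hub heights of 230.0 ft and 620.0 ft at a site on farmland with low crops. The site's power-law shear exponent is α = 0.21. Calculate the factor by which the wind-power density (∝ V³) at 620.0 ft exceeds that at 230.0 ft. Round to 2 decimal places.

1.87

Speed ratio: V_B/V_A = (z_B/z_A)^α = (620.0/230.0)^0.21 = (2.6957)^0.21 = 1.23151
Power-density ratio: P_B/P_A = (V_B/V_A)³ = (1.23151)³ = 1.86775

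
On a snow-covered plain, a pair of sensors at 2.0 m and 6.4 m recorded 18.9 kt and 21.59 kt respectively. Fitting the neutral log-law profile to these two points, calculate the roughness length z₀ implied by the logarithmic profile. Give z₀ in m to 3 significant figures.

z₀ ≈ 0.000565 m

Log law: V(z) ∝ ln(z/z₀). With r = V₁/V₂ = 18.9/21.59 = 0.87541,
r · ln(z₂/z₀) = ln(z₁/z₀) ⇒ ln z₀ = (ln z₁ − r·ln z₂)/(1 − r)
ln z₀ = (0.69315 − 0.87541×1.85630) / 0.12459 = -7.4792
z₀ = exp(-7.4792) = 0.0005647 m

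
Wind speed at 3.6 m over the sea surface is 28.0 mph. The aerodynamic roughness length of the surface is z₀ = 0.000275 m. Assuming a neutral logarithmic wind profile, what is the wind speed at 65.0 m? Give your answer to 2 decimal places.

36.55 mph

Log law: V(z) ∝ ln(z/z₀), so V₂/V₁ = ln(z₂/z₀) / ln(z₁/z₀).
ln(65.0/0.000275) = 12.3731, ln(3.6/0.000275) = 9.4797
V₂ = 28.0 × 12.3731/9.4797 = 28.0 × 1.3052 = 36.5464 mph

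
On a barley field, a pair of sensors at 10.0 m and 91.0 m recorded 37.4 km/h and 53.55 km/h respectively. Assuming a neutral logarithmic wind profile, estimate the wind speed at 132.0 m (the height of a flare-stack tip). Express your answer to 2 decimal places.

Log law: V ∝ ln(z/z₀). From the pair, with r = V₁/V₂ = 0.69841,
ln z₀ = (ln z₁ − r·ln z₂)/(1 − r) = (2.3026 − 0.69841×4.5109)/0.30159 = -2.8113 → z₀ = 0.06013 m
V₃ = V₁ · ln(z₃/z₀)/ln(z₁/z₀) = 37.4 × 7.6941/5.1139 = 56.2702 km/h

56.27 km/h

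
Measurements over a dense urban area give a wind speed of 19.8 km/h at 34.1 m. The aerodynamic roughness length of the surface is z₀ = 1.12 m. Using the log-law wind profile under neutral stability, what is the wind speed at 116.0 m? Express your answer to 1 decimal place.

26.9 km/h

Log law: V(z) ∝ ln(z/z₀), so V₂/V₁ = ln(z₂/z₀) / ln(z₁/z₀).
ln(116.0/1.12) = 4.6403, ln(34.1/1.12) = 3.4160
V₂ = 19.8 × 4.6403/3.4160 = 19.8 × 1.3584 = 26.8964 km/h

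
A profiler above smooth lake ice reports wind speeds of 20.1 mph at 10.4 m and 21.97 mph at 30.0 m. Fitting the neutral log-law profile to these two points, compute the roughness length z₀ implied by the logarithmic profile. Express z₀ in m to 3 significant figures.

z₀ ≈ 0.000118 m

Log law: V(z) ∝ ln(z/z₀). With r = V₁/V₂ = 20.1/21.97 = 0.91488,
r · ln(z₂/z₀) = ln(z₁/z₀) ⇒ ln z₀ = (ln z₁ − r·ln z₂)/(1 − r)
ln z₀ = (2.34181 − 0.91488×3.40120) / 0.08512 = -9.0452
z₀ = exp(-9.0452) = 0.0001180 m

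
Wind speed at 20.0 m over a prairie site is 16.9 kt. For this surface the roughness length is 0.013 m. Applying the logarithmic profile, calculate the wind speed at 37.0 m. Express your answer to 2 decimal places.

Log law: V(z) ∝ ln(z/z₀), so V₂/V₁ = ln(z₂/z₀) / ln(z₁/z₀).
ln(37.0/0.013) = 7.9537, ln(20.0/0.013) = 7.3385
V₂ = 16.9 × 7.9537/7.3385 = 16.9 × 1.0838 = 18.3167 kt

18.32 kt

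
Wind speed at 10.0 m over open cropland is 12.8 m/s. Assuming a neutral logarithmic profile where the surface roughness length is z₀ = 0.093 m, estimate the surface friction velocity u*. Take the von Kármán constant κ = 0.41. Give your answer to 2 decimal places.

u* ≈ 1.12 m/s

Log law: V(z) = (u*/κ) · ln(z/z₀) ⇒ u* = κ · V / ln(z/z₀)
u* = 0.41 × 12.8 / ln(10.0/0.093) = 0.41 × 12.8 / 4.6777
   = 5.2480 / 4.6777 = 1.1219 m/s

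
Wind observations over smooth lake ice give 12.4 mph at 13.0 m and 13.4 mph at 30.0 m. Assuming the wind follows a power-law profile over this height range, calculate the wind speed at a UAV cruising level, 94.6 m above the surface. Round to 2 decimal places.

First find α: α = ln(V₂/V₁)/ln(z₂/z₁) = ln(13.4/12.4)/ln(30.0/13.0) = 0.07756/0.83625 = 0.0927
Extrapolate from 30.0 m to 94.6 m: V₃ = 13.4 × (94.6/30.0)^0.0927 = 13.4 × 1.1124 = 14.9061 mph

14.91 mph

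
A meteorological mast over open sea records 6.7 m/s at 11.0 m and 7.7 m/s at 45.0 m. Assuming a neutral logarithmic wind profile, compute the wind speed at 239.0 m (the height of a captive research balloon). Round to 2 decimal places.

Log law: V ∝ ln(z/z₀). From the pair, with r = V₁/V₂ = 0.87013,
ln z₀ = (ln z₁ − r·ln z₂)/(1 − r) = (2.3979 − 0.87013×3.8067)/0.12987 = -7.0408 → z₀ = 0.0008754 m
V₃ = V₁ · ln(z₃/z₀)/ln(z₁/z₀) = 6.7 × 12.5173/9.4387 = 8.8853 m/s

8.89 m/s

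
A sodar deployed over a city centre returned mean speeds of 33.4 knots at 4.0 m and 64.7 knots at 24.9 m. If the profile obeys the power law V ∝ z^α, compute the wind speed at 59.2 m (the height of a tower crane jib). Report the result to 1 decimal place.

88.5 knots

First find α: α = ln(V₂/V₁)/ln(z₂/z₁) = ln(64.7/33.4)/ln(24.9/4.0) = 0.66121/1.82857 = 0.3616
Extrapolate from 24.9 m to 59.2 m: V₃ = 64.7 × (59.2/24.9)^0.3616 = 64.7 × 1.3677 = 88.4930 knots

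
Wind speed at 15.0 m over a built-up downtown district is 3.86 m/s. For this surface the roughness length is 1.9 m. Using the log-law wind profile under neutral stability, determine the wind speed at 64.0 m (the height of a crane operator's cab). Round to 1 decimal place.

Log law: V(z) ∝ ln(z/z₀), so V₂/V₁ = ln(z₂/z₀) / ln(z₁/z₀).
ln(64.0/1.9) = 3.5170, ln(15.0/1.9) = 2.0662
V₂ = 3.86 × 3.5170/2.0662 = 3.86 × 1.7022 = 6.5704 m/s

6.6 m/s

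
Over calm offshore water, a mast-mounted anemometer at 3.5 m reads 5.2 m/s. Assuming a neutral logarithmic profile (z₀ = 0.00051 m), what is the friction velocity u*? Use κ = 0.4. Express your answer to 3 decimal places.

Log law: V(z) = (u*/κ) · ln(z/z₀) ⇒ u* = κ · V / ln(z/z₀)
u* = 0.4 × 5.2 / ln(3.5/0.00051) = 0.4 × 5.2 / 8.8339
   = 2.0800 / 8.8339 = 0.2355 m/s

u* ≈ 0.235 m/s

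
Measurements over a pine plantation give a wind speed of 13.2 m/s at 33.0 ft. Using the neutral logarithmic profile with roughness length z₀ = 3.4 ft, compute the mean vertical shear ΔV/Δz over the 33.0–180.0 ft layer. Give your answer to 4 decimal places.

Log law: V₂ = V₁ · ln(z₂/z₀)/ln(z₁/z₀) = 13.2 × 3.9692/2.2727 = 23.0530 m/s
ΔV/Δz = (23.0530 − 13.2)/(180.0 − 33.0) = 9.8530/147.0000 = 0.06703 m/s/ft

0.0670 m/s/ft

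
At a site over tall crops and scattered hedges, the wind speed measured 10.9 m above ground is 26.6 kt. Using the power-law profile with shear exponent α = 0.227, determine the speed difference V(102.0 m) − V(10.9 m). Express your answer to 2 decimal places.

17.59 kt

Power law: V₂ = V₁ · (z₂/z₁)^α = 26.6 × (9.3578)^0.227 = 44.1914 kt
ΔV = 44.1914 − 26.6 = 17.5914 kt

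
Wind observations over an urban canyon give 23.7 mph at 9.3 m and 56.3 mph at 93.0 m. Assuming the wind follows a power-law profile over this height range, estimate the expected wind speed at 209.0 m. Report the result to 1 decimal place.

76.3 mph

First find α: α = ln(V₂/V₁)/ln(z₂/z₁) = ln(56.3/23.7)/ln(93.0/9.3) = 0.86522/2.30259 = 0.3758
Extrapolate from 93.0 m to 209.0 m: V₃ = 56.3 × (209.0/93.0)^0.3758 = 56.3 × 1.3556 = 76.3219 mph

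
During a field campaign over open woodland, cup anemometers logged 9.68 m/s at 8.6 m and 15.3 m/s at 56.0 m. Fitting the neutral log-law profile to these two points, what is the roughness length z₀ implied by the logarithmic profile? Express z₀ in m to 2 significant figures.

Log law: V(z) ∝ ln(z/z₀). With r = V₁/V₂ = 9.68/15.3 = 0.63268,
r · ln(z₂/z₀) = ln(z₁/z₀) ⇒ ln z₀ = (ln z₁ − r·ln z₂)/(1 − r)
ln z₀ = (2.15176 − 0.63268×4.02535) / 0.36732 = -1.0753
z₀ = exp(-1.0753) = 0.3412 m

z₀ ≈ 0.34 m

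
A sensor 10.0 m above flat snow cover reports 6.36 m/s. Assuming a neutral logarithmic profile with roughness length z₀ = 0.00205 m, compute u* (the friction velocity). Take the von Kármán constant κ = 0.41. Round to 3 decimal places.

Log law: V(z) = (u*/κ) · ln(z/z₀) ⇒ u* = κ · V / ln(z/z₀)
u* = 0.41 × 6.36 / ln(10.0/0.00205) = 0.41 × 6.36 / 8.4925
   = 2.6076 / 8.4925 = 0.3070 m/s

u* ≈ 0.307 m/s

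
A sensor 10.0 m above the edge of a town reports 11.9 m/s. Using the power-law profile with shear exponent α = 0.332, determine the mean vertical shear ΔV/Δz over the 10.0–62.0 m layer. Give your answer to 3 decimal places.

0.191 m/s/m

Power law: V₂ = V₁ · (z₂/z₁)^α = 11.9 × (6.2000)^0.332 = 21.8083 m/s
ΔV/Δz = (21.8083 − 11.9)/(62.0 − 10.0) = 9.9083/52.0000 = 0.19054 m/s/m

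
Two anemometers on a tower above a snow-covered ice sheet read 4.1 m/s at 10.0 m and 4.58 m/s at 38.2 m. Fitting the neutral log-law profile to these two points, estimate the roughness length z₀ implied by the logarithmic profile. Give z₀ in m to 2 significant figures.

Log law: V(z) ∝ ln(z/z₀). With r = V₁/V₂ = 4.1/4.58 = 0.89520,
r · ln(z₂/z₀) = ln(z₁/z₀) ⇒ ln z₀ = (ln z₁ − r·ln z₂)/(1 − r)
ln z₀ = (2.30259 − 0.89520×3.64284) / 0.10480 = -9.1454
z₀ = exp(-9.1454) = 0.0001067 m

z₀ ≈ 0.00011 m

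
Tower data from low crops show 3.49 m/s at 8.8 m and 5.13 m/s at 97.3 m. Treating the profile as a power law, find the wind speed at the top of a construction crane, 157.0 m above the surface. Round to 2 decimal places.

First find α: α = ln(V₂/V₁)/ln(z₂/z₁) = ln(5.13/3.49)/ln(97.3/8.8) = 0.38520/2.40305 = 0.1603
Extrapolate from 97.3 m to 157.0 m: V₃ = 5.13 × (157.0/97.3)^0.1603 = 5.13 × 1.0797 = 5.5389 m/s

5.54 m/s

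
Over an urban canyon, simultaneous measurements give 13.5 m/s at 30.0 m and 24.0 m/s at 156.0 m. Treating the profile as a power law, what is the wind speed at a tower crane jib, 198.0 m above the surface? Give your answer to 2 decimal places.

First find α: α = ln(V₂/V₁)/ln(z₂/z₁) = ln(24.0/13.5)/ln(156.0/30.0) = 0.57536/1.64866 = 0.3490
Extrapolate from 156.0 m to 198.0 m: V₃ = 24.0 × (198.0/156.0)^0.3490 = 24.0 × 1.0868 = 26.0823 m/s

26.08 m/s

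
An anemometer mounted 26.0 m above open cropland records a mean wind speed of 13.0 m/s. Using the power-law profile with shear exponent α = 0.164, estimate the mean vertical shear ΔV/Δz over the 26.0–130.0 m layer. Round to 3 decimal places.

0.038 m/s/m

Power law: V₂ = V₁ · (z₂/z₁)^α = 13.0 × (5.0000)^0.164 = 16.9268 m/s
ΔV/Δz = (16.9268 − 13.0)/(130.0 − 26.0) = 3.9268/104.0000 = 0.03776 m/s/m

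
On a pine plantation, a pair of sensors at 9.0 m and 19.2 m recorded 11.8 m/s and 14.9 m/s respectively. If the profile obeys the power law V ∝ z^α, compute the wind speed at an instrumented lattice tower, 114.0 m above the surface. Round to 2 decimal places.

First find α: α = ln(V₂/V₁)/ln(z₂/z₁) = ln(14.9/11.8)/ln(19.2/9.0) = 0.23326/0.75769 = 0.3079
Extrapolate from 19.2 m to 114.0 m: V₃ = 14.9 × (114.0/19.2)^0.3079 = 14.9 × 1.7305 = 25.7839 m/s

25.78 m/s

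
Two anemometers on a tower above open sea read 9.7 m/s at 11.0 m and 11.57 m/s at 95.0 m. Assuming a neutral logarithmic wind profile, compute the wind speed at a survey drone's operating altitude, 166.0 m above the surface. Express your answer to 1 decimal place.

Log law: V ∝ ln(z/z₀). From the pair, with r = V₁/V₂ = 0.83838,
ln z₀ = (ln z₁ − r·ln z₂)/(1 − r) = (2.3979 − 0.83838×4.5539)/0.16162 = -8.7855 → z₀ = 0.0001529 m
V₃ = V₁ · ln(z₃/z₀)/ln(z₁/z₀) = 9.7 × 13.8975/11.1834 = 12.0541 m/s

12.1 m/s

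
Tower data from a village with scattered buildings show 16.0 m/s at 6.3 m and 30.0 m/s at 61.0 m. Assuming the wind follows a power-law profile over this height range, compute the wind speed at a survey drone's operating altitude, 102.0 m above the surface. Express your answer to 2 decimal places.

34.59 m/s

First find α: α = ln(V₂/V₁)/ln(z₂/z₁) = ln(30.0/16.0)/ln(61.0/6.3) = 0.62861/2.27032 = 0.2769
Extrapolate from 61.0 m to 102.0 m: V₃ = 30.0 × (102.0/61.0)^0.2769 = 30.0 × 1.1530 = 34.5892 m/s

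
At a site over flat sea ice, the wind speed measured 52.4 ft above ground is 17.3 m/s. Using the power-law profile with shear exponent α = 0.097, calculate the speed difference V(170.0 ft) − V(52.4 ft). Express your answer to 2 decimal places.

Power law: V₂ = V₁ · (z₂/z₁)^α = 17.3 × (3.2443)^0.097 = 19.3921 m/s
ΔV = 19.3921 − 17.3 = 2.0921 m/s

2.09 m/s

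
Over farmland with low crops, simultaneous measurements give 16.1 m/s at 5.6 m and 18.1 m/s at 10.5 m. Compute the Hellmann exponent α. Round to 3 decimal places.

α ≈ 0.186

Power law: V₂/V₁ = (z₂/z₁)^α ⇒ α = ln(V₂/V₁) / ln(z₂/z₁)
α = ln(18.1/16.1) / ln(10.5/5.6) = ln(1.1242) / ln(1.8750)
  = 0.11709 / 0.62861 = 0.18627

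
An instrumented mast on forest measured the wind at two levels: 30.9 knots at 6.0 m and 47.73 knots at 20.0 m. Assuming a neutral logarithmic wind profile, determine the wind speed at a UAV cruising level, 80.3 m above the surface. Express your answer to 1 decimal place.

67.2 knots

Log law: V ∝ ln(z/z₀). From the pair, with r = V₁/V₂ = 0.64739,
ln z₀ = (ln z₁ − r·ln z₂)/(1 − r) = (1.7918 − 0.64739×2.9957)/0.35261 = -0.4187 → z₀ = 0.6579 m
V₃ = V₁ · ln(z₃/z₀)/ln(z₁/z₀) = 30.9 × 4.8045/2.2105 = 67.1609 knots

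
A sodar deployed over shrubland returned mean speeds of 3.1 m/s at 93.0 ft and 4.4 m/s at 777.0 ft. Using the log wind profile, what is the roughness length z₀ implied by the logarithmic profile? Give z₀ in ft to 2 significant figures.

z₀ ≈ 0.59 ft

Log law: V(z) ∝ ln(z/z₀). With r = V₁/V₂ = 3.1/4.4 = 0.70455,
r · ln(z₂/z₀) = ln(z₁/z₀) ⇒ ln z₀ = (ln z₁ − r·ln z₂)/(1 − r)
ln z₀ = (4.53260 − 0.70455×6.65544) / 0.29545 = -0.5296
z₀ = exp(-0.5296) = 0.5889 ft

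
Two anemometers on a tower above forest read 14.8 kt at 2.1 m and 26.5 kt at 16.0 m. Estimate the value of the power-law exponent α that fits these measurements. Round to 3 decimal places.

Power law: V₂/V₁ = (z₂/z₁)^α ⇒ α = ln(V₂/V₁) / ln(z₂/z₁)
α = ln(26.5/14.8) / ln(16.0/2.1) = ln(1.7905) / ln(7.6190)
  = 0.58252 / 2.03065 = 0.28686

α ≈ 0.287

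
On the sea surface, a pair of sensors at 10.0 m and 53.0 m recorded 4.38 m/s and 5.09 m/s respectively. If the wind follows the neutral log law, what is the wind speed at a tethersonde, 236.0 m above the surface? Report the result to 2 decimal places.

Log law: V ∝ ln(z/z₀). From the pair, with r = V₁/V₂ = 0.86051,
ln z₀ = (ln z₁ − r·ln z₂)/(1 − r) = (2.3026 − 0.86051×3.9703)/0.13949 = -7.9855 → z₀ = 0.0003404 m
V₃ = V₁ · ln(z₃/z₀)/ln(z₁/z₀) = 4.38 × 13.4494/10.2881 = 5.7259 m/s

5.73 m/s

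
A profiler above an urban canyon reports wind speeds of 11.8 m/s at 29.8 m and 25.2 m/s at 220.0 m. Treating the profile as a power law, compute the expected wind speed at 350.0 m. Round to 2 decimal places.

30.06 m/s

First find α: α = ln(V₂/V₁)/ln(z₂/z₁) = ln(25.2/11.8)/ln(220.0/29.8) = 0.75874/1.99912 = 0.3795
Extrapolate from 220.0 m to 350.0 m: V₃ = 25.2 × (350.0/220.0)^0.3795 = 25.2 × 1.1927 = 30.0561 m/s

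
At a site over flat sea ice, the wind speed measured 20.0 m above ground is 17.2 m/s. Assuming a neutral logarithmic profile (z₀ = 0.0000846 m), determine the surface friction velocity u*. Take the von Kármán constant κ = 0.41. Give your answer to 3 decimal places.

u* ≈ 0.570 m/s

Log law: V(z) = (u*/κ) · ln(z/z₀) ⇒ u* = κ · V / ln(z/z₀)
u* = 0.41 × 17.2 / ln(20.0/0.0000846) = 0.41 × 17.2 / 12.3733
   = 7.0520 / 12.3733 = 0.5699 m/s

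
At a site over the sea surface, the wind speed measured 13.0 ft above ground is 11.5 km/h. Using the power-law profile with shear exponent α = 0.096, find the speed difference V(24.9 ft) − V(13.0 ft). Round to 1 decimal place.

0.7 km/h

Power law: V₂ = V₁ · (z₂/z₁)^α = 11.5 × (1.9154)^0.096 = 12.2404 km/h
ΔV = 12.2404 − 11.5 = 0.7404 km/h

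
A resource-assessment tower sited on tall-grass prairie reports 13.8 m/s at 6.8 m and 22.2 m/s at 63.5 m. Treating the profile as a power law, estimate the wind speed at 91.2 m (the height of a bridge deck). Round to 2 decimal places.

23.98 m/s

First find α: α = ln(V₂/V₁)/ln(z₂/z₁) = ln(22.2/13.8)/ln(63.5/6.8) = 0.47542/2.23412 = 0.2128
Extrapolate from 63.5 m to 91.2 m: V₃ = 22.2 × (91.2/63.5)^0.2128 = 22.2 × 1.0801 = 23.9778 m/s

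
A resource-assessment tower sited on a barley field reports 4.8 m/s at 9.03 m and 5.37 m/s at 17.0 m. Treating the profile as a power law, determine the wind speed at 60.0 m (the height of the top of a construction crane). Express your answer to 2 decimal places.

6.72 m/s

First find α: α = ln(V₂/V₁)/ln(z₂/z₁) = ln(5.37/4.8)/ln(17.0/9.03) = 0.11221/0.63266 = 0.1774
Extrapolate from 17.0 m to 60.0 m: V₃ = 5.37 × (60.0/17.0)^0.1774 = 5.37 × 1.2507 = 6.7161 m/s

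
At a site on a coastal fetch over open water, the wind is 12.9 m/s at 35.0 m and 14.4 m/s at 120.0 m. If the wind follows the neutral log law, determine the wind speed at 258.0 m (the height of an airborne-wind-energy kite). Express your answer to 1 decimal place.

15.3 m/s

Log law: V ∝ ln(z/z₀). From the pair, with r = V₁/V₂ = 0.89583,
ln z₀ = (ln z₁ − r·ln z₂)/(1 − r) = (3.5553 − 0.89583×4.7875)/0.10417 = -7.0411 → z₀ = 0.0008752 m
V₃ = V₁ · ln(z₃/z₀)/ln(z₁/z₀) = 12.9 × 12.5940/10.5964 = 15.3319 m/s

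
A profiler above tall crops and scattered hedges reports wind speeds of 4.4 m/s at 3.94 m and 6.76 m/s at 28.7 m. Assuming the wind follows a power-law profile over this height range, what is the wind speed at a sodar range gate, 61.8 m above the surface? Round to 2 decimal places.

7.98 m/s

First find α: α = ln(V₂/V₁)/ln(z₂/z₁) = ln(6.76/4.4)/ln(28.7/3.94) = 0.42942/1.98572 = 0.2163
Extrapolate from 28.7 m to 61.8 m: V₃ = 6.76 × (61.8/28.7)^0.2163 = 6.76 × 1.1804 = 7.9796 m/s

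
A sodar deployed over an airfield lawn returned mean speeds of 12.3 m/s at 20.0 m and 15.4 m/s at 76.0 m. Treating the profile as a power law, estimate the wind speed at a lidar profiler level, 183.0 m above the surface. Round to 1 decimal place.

17.9 m/s

First find α: α = ln(V₂/V₁)/ln(z₂/z₁) = ln(15.4/12.3)/ln(76.0/20.0) = 0.22477/1.33500 = 0.1684
Extrapolate from 76.0 m to 183.0 m: V₃ = 15.4 × (183.0/76.0)^0.1684 = 15.4 × 1.1595 = 17.8556 m/s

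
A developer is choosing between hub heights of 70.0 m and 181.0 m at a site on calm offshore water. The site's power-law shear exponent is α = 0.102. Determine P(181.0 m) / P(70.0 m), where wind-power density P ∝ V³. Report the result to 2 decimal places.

Speed ratio: V_B/V_A = (z_B/z_A)^α = (181.0/70.0)^0.102 = (2.5857)^0.102 = 1.10175
Power-density ratio: P_B/P_A = (V_B/V_A)³ = (1.10175)³ = 1.33736

1.34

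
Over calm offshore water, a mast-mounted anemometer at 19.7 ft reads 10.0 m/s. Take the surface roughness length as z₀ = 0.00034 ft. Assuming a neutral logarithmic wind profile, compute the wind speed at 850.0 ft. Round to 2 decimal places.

13.43 m/s

Log law: V(z) ∝ ln(z/z₀), so V₂/V₁ = ln(z₂/z₀) / ln(z₁/z₀).
ln(850.0/0.00034) = 14.7318, ln(19.7/0.00034) = 10.9672
V₂ = 10.0 × 14.7318/10.9672 = 10.0 × 1.3433 = 13.4326 m/s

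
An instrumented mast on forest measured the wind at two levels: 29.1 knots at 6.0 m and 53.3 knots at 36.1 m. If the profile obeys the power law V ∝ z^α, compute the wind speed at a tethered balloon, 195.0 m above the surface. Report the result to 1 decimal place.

First find α: α = ln(V₂/V₁)/ln(z₂/z₁) = ln(53.3/29.1)/ln(36.1/6.0) = 0.60520/1.79453 = 0.3372
Extrapolate from 36.1 m to 195.0 m: V₃ = 53.3 × (195.0/36.1)^0.3372 = 53.3 × 1.7662 = 94.1388 knots

94.1 knots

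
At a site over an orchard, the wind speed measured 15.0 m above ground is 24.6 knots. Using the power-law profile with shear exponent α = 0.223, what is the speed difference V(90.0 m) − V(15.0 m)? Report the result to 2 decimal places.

Power law: V₂ = V₁ · (z₂/z₁)^α = 24.6 × (6.0000)^0.223 = 36.6828 knots
ΔV = 36.6828 − 24.6 = 12.0828 knots

12.08 knots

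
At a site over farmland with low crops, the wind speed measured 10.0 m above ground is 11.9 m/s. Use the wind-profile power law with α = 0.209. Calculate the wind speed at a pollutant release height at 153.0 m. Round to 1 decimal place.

Power-law profile: V₂ = V₁ · (z₂/z₁)^α
V₂ = 11.9 × (153.0/10.0)^0.209 = 11.9 × (15.3000)^0.209
    = 11.9 × 1.7685 = 21.0449 m/s

21.0 m/s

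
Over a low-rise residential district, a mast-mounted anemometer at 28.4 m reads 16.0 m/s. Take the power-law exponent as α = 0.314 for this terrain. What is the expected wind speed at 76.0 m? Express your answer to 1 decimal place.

21.8 m/s

Power-law profile: V₂ = V₁ · (z₂/z₁)^α
V₂ = 16.0 × (76.0/28.4)^0.314 = 16.0 × (2.6761)^0.314
    = 16.0 × 1.3622 = 21.7948 m/s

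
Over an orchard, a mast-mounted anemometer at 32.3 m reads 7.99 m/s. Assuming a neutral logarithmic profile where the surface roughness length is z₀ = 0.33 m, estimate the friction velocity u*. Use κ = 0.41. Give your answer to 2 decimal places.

Log law: V(z) = (u*/κ) · ln(z/z₀) ⇒ u* = κ · V / ln(z/z₀)
u* = 0.41 × 7.99 / ln(32.3/0.33) = 0.41 × 7.99 / 4.5837
   = 3.2759 / 4.5837 = 0.7147 m/s

u* ≈ 0.71 m/s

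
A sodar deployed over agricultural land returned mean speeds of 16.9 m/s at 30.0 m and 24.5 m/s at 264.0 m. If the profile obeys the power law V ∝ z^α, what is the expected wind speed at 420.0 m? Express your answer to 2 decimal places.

26.52 m/s

First find α: α = ln(V₂/V₁)/ln(z₂/z₁) = ln(24.5/16.9)/ln(264.0/30.0) = 0.37136/2.17475 = 0.1708
Extrapolate from 264.0 m to 420.0 m: V₃ = 24.5 × (420.0/264.0)^0.1708 = 24.5 × 1.0825 = 26.5216 m/s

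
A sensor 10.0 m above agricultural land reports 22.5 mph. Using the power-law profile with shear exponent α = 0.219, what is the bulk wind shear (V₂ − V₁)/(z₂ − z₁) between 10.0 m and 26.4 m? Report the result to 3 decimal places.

0.325 mph/m

Power law: V₂ = V₁ · (z₂/z₁)^α = 22.5 × (2.6400)^0.219 = 27.8300 mph
ΔV/Δz = (27.8300 − 22.5)/(26.4 − 10.0) = 5.3300/16.4000 = 0.32500 mph/m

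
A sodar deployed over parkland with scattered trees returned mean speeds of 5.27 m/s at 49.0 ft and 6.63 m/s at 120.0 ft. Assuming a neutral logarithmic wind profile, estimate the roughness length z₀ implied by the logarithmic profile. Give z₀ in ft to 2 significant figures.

Log law: V(z) ∝ ln(z/z₀). With r = V₁/V₂ = 5.27/6.63 = 0.79487,
r · ln(z₂/z₀) = ln(z₁/z₀) ⇒ ln z₀ = (ln z₁ − r·ln z₂)/(1 − r)
ln z₀ = (3.89182 − 0.79487×4.78749) / 0.20513 = 0.4211
z₀ = exp(0.4211) = 1.524 ft

z₀ ≈ 1.5 ft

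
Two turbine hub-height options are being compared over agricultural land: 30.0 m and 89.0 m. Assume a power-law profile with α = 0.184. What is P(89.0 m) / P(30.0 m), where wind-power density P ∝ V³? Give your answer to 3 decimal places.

Speed ratio: V_B/V_A = (z_B/z_A)^α = (89.0/30.0)^0.184 = (2.9667)^0.184 = 1.22151
Power-density ratio: P_B/P_A = (V_B/V_A)³ = (1.22151)³ = 1.82260

1.823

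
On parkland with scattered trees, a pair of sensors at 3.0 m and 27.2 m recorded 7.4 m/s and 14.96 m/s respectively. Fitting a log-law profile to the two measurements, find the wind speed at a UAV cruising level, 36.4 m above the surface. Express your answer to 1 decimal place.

Log law: V ∝ ln(z/z₀). From the pair, with r = V₁/V₂ = 0.49465,
ln z₀ = (ln z₁ − r·ln z₂)/(1 − r) = (1.0986 − 0.49465×3.3032)/0.50535 = -1.0593 → z₀ = 0.3467 m
V₃ = V₁ · ln(z₃/z₀)/ln(z₁/z₀) = 7.4 × 4.6539/2.1579 = 15.9591 m/s

16.0 m/s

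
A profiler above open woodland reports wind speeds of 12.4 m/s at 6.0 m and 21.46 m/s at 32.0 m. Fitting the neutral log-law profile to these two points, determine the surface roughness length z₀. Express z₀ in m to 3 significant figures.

z₀ ≈ 0.607 m

Log law: V(z) ∝ ln(z/z₀). With r = V₁/V₂ = 12.4/21.46 = 0.57782,
r · ln(z₂/z₀) = ln(z₁/z₀) ⇒ ln z₀ = (ln z₁ − r·ln z₂)/(1 − r)
ln z₀ = (1.79176 − 0.57782×3.46574) / 0.42218 = -0.4993
z₀ = exp(-0.4993) = 0.6069 m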